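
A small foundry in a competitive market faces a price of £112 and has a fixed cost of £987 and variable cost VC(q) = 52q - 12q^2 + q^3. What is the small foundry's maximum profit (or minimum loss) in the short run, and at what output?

AVC = 52 - 12q + q^2; min AVC = £16 at q = 6. Since P = £112 ≥ min AVC, the firm produces.
MC = 52 - 24q + 3q^2. Setting P = MC and taking the root on the rising branch gives q* = 10.
TR = 112·10 = 1120. TC = 987 + 320 = 1307. Profit = 1120 − 1307 = -£187.
That loss of £187 beats the £987 the firm would lose by shutting down; producing recovers £800 of fixed cost.

Profit = -£187 at q = 10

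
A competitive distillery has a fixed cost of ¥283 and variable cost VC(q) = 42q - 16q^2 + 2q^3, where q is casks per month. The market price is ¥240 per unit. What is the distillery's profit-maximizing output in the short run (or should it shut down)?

Strip out fixed cost: VC = 42q - 16q^2 + 2q^3. Then AVC = 42 - 16q + 2q^2 and MC = 42 - 32q + 6q^2.
The AVC parabola has its vertex at q = 16/4 = 4, where AVC = 42 - 16·4 + 2·4^2 = ¥10.
P = ¥240 exceeds min AVC = ¥10, so the firm stays open.
Solving P = MC: -198 - 32q + 6q^2 = 0 ⇒ q = -11/3 or 9. On the upward-sloping branch, q* = 9.
Check: AVC at q = 9 is ¥60 ≤ P, so revenue covers variable cost.
Profit = P·q − TC = 240·9 − 823 = ¥1337.

Produce at q = 9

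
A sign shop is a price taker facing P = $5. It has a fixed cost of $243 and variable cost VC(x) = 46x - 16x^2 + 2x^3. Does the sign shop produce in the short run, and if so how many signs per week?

Shut down

Strip out fixed cost: VC = 46x - 16x^2 + 2x^3. Then AVC = 46 - 16x + 2x^2 and MC = 46 - 32x + 6x^2.
AVC is minimized where dAVC/dx = -16 + 4x = 0, at x = 4; min AVC = 46 - 16·4 + 2·4^2 = $14.
Since P = $5 < min AVC = $14, price fails to cover variable cost at any output.
Shutting down limits the loss to fixed cost, $243.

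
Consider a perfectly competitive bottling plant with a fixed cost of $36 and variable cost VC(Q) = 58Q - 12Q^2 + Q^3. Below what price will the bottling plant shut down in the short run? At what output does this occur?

The shutdown price is the minimum of AVC. VC = 58Q - 12Q^2 + Q^3, so AVC = 58 - 12Q + Q^2.
dAVC/dQ = -12 + 2Q = 0 gives Q = 6. min AVC = 58 - 12·6 + 6^2 = 22.
So the shutdown price is $22.

$22 per unit, at Q = 6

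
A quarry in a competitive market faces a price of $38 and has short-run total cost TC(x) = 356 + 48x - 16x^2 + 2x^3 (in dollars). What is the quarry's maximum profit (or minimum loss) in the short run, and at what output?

AVC = 48 - 16x + 2x^2; min AVC = $16 at x = 4. Since P = $38 ≥ min AVC, the firm produces.
With MC = 48 - 32x + 6x^2, P = MC on the upward-sloping part at x* = 5.
TR = 38·5 = 190. TC = 356 + 90 = 446. Profit = 190 − 446 = -$256.
Shutting down would mean losing the fixed cost of $356, so operating at a loss of $256 is better by $100.

Profit = -$256 at x = 5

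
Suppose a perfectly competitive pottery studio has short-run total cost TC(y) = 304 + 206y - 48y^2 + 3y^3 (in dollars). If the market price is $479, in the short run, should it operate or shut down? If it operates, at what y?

Strip out fixed cost: VC = 206y - 48y^2 + 3y^3. Then AVC = 206 - 48y + 3y^2 and MC = 206 - 96y + 9y^2.
AVC hits its minimum where MC = AVC, at y = 8, giving min AVC = 206 - 48·8 + 3·8^2 = $14.
Since P = $479 ≥ min AVC = $14, price covers variable cost and the firm should produce.
Set P = MC: 479 = 206 - 96y + 9y^2 → -273 - 96y + 9y^2 = 0. The roots are y = -7/3 and y = 13; the profit-maximizing output is on the rising part of MC, so y* = 13.
Check: AVC at y = 13 is $89 ≤ P, so revenue covers variable cost.
Profit = P·y − TC = 479·13 − 1461 = $4766.

Produce at y = 13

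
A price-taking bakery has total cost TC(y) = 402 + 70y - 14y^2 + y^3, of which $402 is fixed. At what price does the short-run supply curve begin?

$21 per unit

The shutdown price is the minimum of AVC. VC = 70y - 14y^2 + y^3, so AVC = 70 - 14y + y^2.
At the minimum of AVC, MC = AVC. MC = 70 - 28y + 3y^2; setting MC = AVC gives 2y^2 - 14y = 0, so y = 7. min AVC = 21.
So the shutdown price is $21.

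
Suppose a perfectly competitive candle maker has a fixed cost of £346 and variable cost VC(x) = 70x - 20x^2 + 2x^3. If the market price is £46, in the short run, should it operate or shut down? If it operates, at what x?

Strip out fixed cost: VC = 70x - 20x^2 + 2x^3. Then AVC = 70 - 20x + 2x^2 and MC = 70 - 40x + 6x^2.
AVC hits its minimum where MC = AVC, at x = 5, giving min AVC = 70 - 20·5 + 2·5^2 = £20.
P = £46 exceeds min AVC = £20, so the firm stays open.
Set P = MC: 46 = 70 - 40x + 6x^2 → 24 - 40x + 6x^2 = 0. The roots are x = 2/3 and x = 6; the profit-maximizing output is on the rising part of MC, so x* = 6.
Check: AVC at x = 6 is £22 ≤ P, so revenue covers variable cost.
Profit = P·x − TC = 46·6 − 478 = -£202, a loss, but smaller than the £346 fixed cost the firm would lose by shutting down.

Produce at x = 6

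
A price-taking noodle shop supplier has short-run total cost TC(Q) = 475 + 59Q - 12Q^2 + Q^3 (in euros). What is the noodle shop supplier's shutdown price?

Short-run supply begins at min AVC. From VC = 59Q - 12Q^2 + Q^3, AVC = 59 - 12Q + Q^2.
dAVC/dQ = -12 + 2Q = 0 gives Q = 6. min AVC = 59 - 12·6 + 6^2 = 23.
The firm shuts down for any P below €23.

€23 per unit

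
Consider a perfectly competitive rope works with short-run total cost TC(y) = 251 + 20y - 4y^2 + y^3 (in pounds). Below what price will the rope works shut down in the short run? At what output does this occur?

£16 per unit, at y = 2

Short-run supply begins at min AVC. From VC = 20y - 4y^2 + y^3, AVC = 20 - 4y + y^2.
At the minimum of AVC, MC = AVC. MC = 20 - 8y + 3y^2; setting MC = AVC gives 2y^2 - 4y = 0, so y = 2. min AVC = 16.
So the shutdown price is £16.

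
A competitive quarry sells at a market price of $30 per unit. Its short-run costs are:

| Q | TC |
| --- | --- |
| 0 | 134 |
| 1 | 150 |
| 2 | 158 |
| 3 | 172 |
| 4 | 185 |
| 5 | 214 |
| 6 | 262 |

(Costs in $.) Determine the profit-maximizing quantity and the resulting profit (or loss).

Compute π = P·Q − TC at each output: Q=0: -134; Q=1: -120; Q=2: -98; Q=3: -82; Q=4: -65; Q=5: -64; Q=6: -82.
Profit is maximized at Q = 5. AVC there is 80/5 = $16 ≤ P, so producing beats shutting down (which would give -$134).

Q = 5; profit = -$64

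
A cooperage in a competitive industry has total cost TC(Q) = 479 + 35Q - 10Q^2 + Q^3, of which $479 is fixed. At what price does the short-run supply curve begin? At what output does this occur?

$10 per unit, at Q = 5

Short-run supply begins at min AVC. From VC = 35Q - 10Q^2 + Q^3, AVC = 35 - 10Q + Q^2.
dAVC/dQ = -10 + 2Q = 0 gives Q = 5. min AVC = 35 - 10·5 + 5^2 = 10.
For P < $10 the firm produces nothing.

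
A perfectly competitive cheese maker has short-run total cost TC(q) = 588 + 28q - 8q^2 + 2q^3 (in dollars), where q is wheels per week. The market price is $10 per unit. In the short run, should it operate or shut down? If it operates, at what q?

Strip out fixed cost: VC = 28q - 8q^2 + 2q^3. Then AVC = 28 - 8q + 2q^2 and MC = 28 - 16q + 6q^2.
AVC is minimized where dAVC/dq = -8 + 4q = 0, at q = 2; min AVC = 28 - 8·2 + 2·2^2 = $20.
With P < min AVC ($10 < $20), every unit sold adds to the loss.
The firm minimizes its loss by shutting down and losing only its fixed cost of $588.

Shut down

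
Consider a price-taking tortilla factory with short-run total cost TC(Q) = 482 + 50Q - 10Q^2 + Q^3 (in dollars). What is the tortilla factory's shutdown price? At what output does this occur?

$25 per unit, at Q = 5

The shutdown price is the minimum of AVC. VC = 50Q - 10Q^2 + Q^3, so AVC = 50 - 10Q + Q^2.
At the minimum of AVC, MC = AVC. MC = 50 - 20Q + 3Q^2; setting MC = AVC gives 2Q^2 - 10Q = 0, so Q = 5. min AVC = 25.
For P < $25 the firm produces nothing.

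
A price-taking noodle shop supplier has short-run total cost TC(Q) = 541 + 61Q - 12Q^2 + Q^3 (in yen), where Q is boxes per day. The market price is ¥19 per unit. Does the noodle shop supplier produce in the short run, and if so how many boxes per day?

Shut down

From TC, MC = TC'(Q) = 61 - 24Q + 3Q^2 and AVC = VC/Q = 61 - 12Q + Q^2.
AVC is minimized where dAVC/dQ = -12 + 2Q = 0, at Q = 6; min AVC = 61 - 12·6 + 6^2 = ¥25.
P = ¥19 lies below min AVC = ¥25; no output level covers variable cost.
Best response: produce nothing and absorb the ¥541 fixed cost.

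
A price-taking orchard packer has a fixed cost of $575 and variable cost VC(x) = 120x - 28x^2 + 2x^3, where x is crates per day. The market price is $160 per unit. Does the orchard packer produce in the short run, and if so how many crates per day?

Variable cost is VC = 120x - 28x^2 + 2x^3, so AVC = VC/x = 120 - 28x + 2x^2 and MC = dTC/dx = 120 - 56x + 6x^2.
AVC is minimized where dAVC/dx = -28 + 4x = 0, at x = 7; min AVC = 120 - 28·7 + 2·7^2 = $22.
Because $160 ≥ $22, revenue can cover variable cost; the firm operates.
Solving P = MC: -40 - 56x + 6x^2 = 0 ⇒ x = -2/3 or 10. On the upward-sloping branch, x* = 10.
Check: AVC at x = 10 is $40 ≤ P, so revenue covers variable cost.
Profit = P·x − TC = 160·10 − 975 = $625.

Produce at x = 10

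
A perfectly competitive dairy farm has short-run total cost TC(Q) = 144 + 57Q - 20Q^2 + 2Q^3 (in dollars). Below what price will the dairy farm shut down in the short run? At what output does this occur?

$7 per unit, at Q = 5

The firm shuts down when price falls below the minimum of average variable cost. AVC = VC/Q = 57 - 20Q + 2Q^2.
At the minimum of AVC, MC = AVC. MC = 57 - 40Q + 6Q^2; setting MC = AVC gives 4Q^2 - 20Q = 0, so Q = 5. min AVC = 7.
For P < $7 the firm produces nothing.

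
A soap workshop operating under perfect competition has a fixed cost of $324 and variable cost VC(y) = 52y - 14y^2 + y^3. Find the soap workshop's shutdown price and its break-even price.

Shutdown price = $3; break-even price = $43

Shutdown price = min AVC. AVC = 52 - 14y + y^2, with vertex at y = 7 and minimum $3.
ATC = 324/y + 52 - 14y + y^2. Setting dATC/dy = −324/y^2 − 14 + 2y = 0 gives y = 9 (since 2·9^3 − 14·9^2 = 324).
min ATC = 324/9 + 52 − 14·9 + 9^2 = $43. That is the break-even price.
Between these two prices the firm operates at a loss; above $43 it earns a profit.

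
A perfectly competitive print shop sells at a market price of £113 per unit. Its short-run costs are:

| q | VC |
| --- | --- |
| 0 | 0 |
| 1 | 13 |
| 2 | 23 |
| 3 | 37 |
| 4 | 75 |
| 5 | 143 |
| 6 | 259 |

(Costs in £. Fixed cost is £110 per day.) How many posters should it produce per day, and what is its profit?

Compute π = P·q − TC at each output: q=0: -110; q=1: -10; q=2: 93; q=3: 192; q=4: 267; q=5: 312; q=6: 309.
Profit is maximized at q = 5. AVC there is 143/5 = £28.60 ≤ P, so producing beats shutting down (which would give -£110).

q = 5; profit = £312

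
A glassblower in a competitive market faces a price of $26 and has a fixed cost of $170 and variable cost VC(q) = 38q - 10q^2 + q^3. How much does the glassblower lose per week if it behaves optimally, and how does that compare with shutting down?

AVC = 38 - 10q + q^2 has its minimum $13 at q = 5; price $26 clears that bar, so the firm operates.
MC = 38 - 20q + 3q^2. Setting P = MC and taking the root on the rising branch gives q* = 6.
TR = 26·6 = 156. TC = 170 + 84 = 254. Profit = 156 − 254 = -$98.
That loss of $98 beats the $170 the firm would lose by shutting down; producing recovers $72 of fixed cost.

Profit = -$98 at q = 6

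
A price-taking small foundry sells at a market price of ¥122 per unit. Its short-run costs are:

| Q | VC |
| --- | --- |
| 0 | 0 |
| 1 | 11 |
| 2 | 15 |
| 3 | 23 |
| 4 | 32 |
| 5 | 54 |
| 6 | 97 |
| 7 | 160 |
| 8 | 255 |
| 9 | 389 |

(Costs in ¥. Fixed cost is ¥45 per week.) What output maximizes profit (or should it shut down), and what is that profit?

Q = 8; profit = ¥676

Compute π = P·Q − TC at each output: Q=0: -45; Q=1: 66; Q=2: 184; Q=3: 298; Q=4: 411; Q=5: 511; Q=6: 590; Q=7: 649; Q=8: 676; Q=9: 664.
Profit is maximized at Q = 8. AVC there is 255/8 = ¥31.88 ≤ P, so producing beats shutting down (which would give -¥45).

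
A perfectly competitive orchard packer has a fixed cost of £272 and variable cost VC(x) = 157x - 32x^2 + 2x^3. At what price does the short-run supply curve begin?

£29 per unit

The firm shuts down when price falls below the minimum of average variable cost. AVC = VC/x = 157 - 32x + 2x^2.
At the minimum of AVC, MC = AVC. MC = 157 - 64x + 6x^2; setting MC = AVC gives 4x^2 - 32x = 0, so x = 8. min AVC = 29.
So the shutdown price is £29.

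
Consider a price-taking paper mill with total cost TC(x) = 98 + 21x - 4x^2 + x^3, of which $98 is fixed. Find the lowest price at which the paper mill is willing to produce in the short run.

$17 per unit

The shutdown price is the minimum of AVC. VC = 21x - 4x^2 + x^3, so AVC = 21 - 4x + x^2.
At the minimum of AVC, MC = AVC. MC = 21 - 8x + 3x^2; setting MC = AVC gives 2x^2 - 4x = 0, so x = 2. min AVC = 17.
For P < $17 the firm produces nothing.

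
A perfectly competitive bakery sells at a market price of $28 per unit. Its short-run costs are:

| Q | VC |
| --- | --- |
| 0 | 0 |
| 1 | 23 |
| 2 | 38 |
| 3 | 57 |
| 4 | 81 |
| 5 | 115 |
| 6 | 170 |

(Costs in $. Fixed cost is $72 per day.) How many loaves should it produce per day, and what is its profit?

Q = 4; profit = -$41

Profit at each row (π = 28Q − TC): Q=0: -72; Q=1: -67; Q=2: -54; Q=3: -45; Q=4: -41; Q=5: -47; Q=6: -74.
Profit is maximized at Q = 4. AVC there is 81/4 = $20.25 ≤ P, so producing beats shutting down (which would give -$72).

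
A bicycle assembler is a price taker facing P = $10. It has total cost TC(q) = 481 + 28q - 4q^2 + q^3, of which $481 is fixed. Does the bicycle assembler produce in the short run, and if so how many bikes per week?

From TC, MC = TC'(q) = 28 - 8q + 3q^2 and AVC = VC/q = 28 - 4q + q^2.
AVC hits its minimum where MC = AVC, at q = 2, giving min AVC = 28 - 4·2 + 2^2 = $24.
With P < min AVC ($10 < $24), every unit sold adds to the loss.
The firm minimizes its loss by shutting down and losing only its fixed cost of $481.

Shut down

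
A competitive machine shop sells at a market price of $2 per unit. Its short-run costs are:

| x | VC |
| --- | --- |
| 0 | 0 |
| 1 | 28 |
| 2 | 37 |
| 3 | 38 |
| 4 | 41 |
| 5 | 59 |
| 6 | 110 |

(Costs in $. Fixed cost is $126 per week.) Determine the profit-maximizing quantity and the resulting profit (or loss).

Profit at each row (π = 2x − TC): x=0: -126; x=1: -152; x=2: -159; x=3: -158; x=4: -159; x=5: -175; x=6: -224.
Profit is highest at x = 0. Equivalently, the lowest AVC in the table is 41/4 ≈ $10.25 at x = 4, and P = $2 falls below it — price never covers variable cost, so the firm shuts down and loses only its fixed cost.

x = 0 (shut down); profit = -$126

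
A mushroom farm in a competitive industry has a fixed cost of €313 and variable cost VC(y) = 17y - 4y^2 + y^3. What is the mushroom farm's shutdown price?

The shutdown price is the minimum of AVC. VC = 17y - 4y^2 + y^3, so AVC = 17 - 4y + y^2.
dAVC/dy = -4 + 2y = 0 gives y = 2. min AVC = 17 - 4·2 + 2^2 = 13.
So the shutdown price is €13.

€13 per unit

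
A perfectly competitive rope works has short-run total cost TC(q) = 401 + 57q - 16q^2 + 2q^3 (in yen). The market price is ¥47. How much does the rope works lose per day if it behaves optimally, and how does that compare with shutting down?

AVC = 57 - 16q + 2q^2 has its minimum ¥25 at q = 4; price ¥47 clears that bar, so the firm operates.
MC = 57 - 32q + 6q^2. Setting P = MC and taking the root on the rising branch gives q* = 5.
TR = 47·5 = 235. TC = 401 + 135 = 536. Profit = 235 − 536 = -¥301.
That loss of ¥301 beats the ¥401 the firm would lose by shutting down; producing recovers ¥100 of fixed cost.

Profit = -¥301 at q = 5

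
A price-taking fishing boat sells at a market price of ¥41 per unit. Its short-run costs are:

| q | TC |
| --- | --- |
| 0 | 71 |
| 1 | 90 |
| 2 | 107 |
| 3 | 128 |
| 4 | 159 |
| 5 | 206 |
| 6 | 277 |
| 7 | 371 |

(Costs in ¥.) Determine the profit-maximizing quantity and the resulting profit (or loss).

Profit at each row (π = 41q − TC): q=0: -71; q=1: -49; q=2: -25; q=3: -5; q=4: 5; q=5: -1; q=6: -31; q=7: -84.
Profit is maximized at q = 4. AVC there is 88/4 = ¥22 ≤ P, so producing beats shutting down (which would give -¥71).

q = 4; profit = ¥5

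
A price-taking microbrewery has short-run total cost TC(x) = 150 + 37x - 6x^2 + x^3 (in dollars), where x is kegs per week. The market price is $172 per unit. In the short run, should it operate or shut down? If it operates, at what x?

From TC, MC = TC'(x) = 37 - 12x + 3x^2 and AVC = VC/x = 37 - 6x + x^2.
The AVC parabola has its vertex at x = 6/2 = 3, where AVC = 37 - 6·3 + 3^2 = $28.
Because $172 ≥ $28, revenue can cover variable cost; the firm operates.
Set P = MC: 172 = 37 - 12x + 3x^2 → -135 - 12x + 3x^2 = 0. The roots are x = -5 and x = 9; the profit-maximizing output is on the rising part of MC, so x* = 9.
Check: AVC at x = 9 is $64 ≤ P, so revenue covers variable cost.
Profit = P·x − TC = 172·9 − 726 = $822.

Produce at x = 9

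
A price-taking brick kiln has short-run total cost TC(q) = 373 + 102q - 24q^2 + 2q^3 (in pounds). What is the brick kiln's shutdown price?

Short-run supply begins at min AVC. From VC = 102q - 24q^2 + 2q^3, AVC = 102 - 24q + 2q^2.
dAVC/dq = -24 + 4q = 0 gives q = 6. min AVC = 102 - 24·6 + 2·6^2 = 30.
For P < £30 the firm produces nothing.

£30 per unit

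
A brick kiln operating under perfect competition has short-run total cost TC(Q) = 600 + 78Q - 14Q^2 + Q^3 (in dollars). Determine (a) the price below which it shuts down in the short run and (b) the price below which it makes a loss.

AVC = 78 - 14Q + Q^2; minimized at Q = 7, giving min AVC = $29. That is the shutdown price.
ATC = 600/Q + 78 - 14Q + Q^2. Setting dATC/dQ = −600/Q^2 − 14 + 2Q = 0 gives Q = 10 (since 2·10^3 − 14·10^2 = 600).
min ATC = 600/10 + 78 − 14·10 + 10^2 = $98. That is the break-even price.
For $29 ≤ P < $98 the firm produces at a loss; below $29 it shuts down.

Shutdown price = $29; break-even price = $98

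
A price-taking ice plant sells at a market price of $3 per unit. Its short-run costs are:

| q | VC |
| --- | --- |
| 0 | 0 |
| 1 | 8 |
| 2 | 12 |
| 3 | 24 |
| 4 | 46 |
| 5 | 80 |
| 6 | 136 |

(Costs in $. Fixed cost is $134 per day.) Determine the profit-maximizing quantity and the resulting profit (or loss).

q = 0 (shut down); profit = -$134

Compute π = P·q − TC at each output: q=0: -134; q=1: -139; q=2: -140; q=3: -149; q=4: -168; q=5: -199; q=6: -252.
Profit is highest at q = 0. Equivalently, the lowest AVC in the table is 12/2 ≈ $6 at q = 2, and P = $3 falls below it — price never covers variable cost, so the firm shuts down and loses only its fixed cost.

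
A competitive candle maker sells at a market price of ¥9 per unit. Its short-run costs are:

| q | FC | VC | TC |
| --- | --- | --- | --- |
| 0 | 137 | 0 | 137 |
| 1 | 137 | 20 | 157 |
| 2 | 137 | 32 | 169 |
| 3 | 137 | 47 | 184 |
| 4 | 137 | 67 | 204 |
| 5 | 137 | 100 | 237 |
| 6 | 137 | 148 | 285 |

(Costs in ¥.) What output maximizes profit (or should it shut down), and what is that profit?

q = 0 (shut down); profit = -¥137

Compute π = P·q − TC at each output: q=0: -137; q=1: -148; q=2: -151; q=3: -157; q=4: -168; q=5: -192; q=6: -231.
Profit is highest at q = 0. Equivalently, the lowest AVC in the table is 47/3 ≈ ¥15.67 at q = 3, and P = ¥9 falls below it — price never covers variable cost, so the firm shuts down and loses only its fixed cost.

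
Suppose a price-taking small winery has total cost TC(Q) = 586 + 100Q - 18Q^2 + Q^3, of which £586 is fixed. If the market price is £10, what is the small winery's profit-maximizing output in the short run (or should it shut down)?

Strip out fixed cost: VC = 100Q - 18Q^2 + Q^3. Then AVC = 100 - 18Q + Q^2 and MC = 100 - 36Q + 3Q^2.
The AVC parabola has its vertex at Q = 18/2 = 9, where AVC = 100 - 18·9 + 9^2 = £19.
P = £10 lies below min AVC = £19; no output level covers variable cost.
Shutting down limits the loss to fixed cost, £586.

Shut down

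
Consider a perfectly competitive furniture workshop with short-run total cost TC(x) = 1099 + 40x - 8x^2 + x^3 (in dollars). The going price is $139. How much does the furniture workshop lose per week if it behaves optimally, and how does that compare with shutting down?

AVC = 40 - 8x + x^2; min AVC = $24 at x = 4. Since P = $139 ≥ min AVC, the firm produces.
MC = 40 - 16x + 3x^2. Setting P = MC and taking the root on the rising branch gives x* = 9.
TR = 139·9 = 1251. TC = 1099 + 441 = 1540. Profit = 1251 − 1540 = -$289.
That loss of $289 beats the $1099 the firm would lose by shutting down; producing recovers $810 of fixed cost.

Profit = -$289 at x = 9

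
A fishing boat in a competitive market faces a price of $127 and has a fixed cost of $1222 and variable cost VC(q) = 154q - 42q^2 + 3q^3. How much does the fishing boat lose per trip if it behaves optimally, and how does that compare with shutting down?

AVC = 154 - 42q + 3q^2; min AVC = $7 at q = 7. Since P = $127 ≥ min AVC, the firm produces.
MC = 154 - 84q + 9q^2. Setting P = MC and taking the root on the rising branch gives q* = 9.
TR = 127·9 = 1143. TC = 1222 + 171 = 1393. Profit = 1143 − 1393 = -$250.
Shutting down would mean losing the fixed cost of $1222, so operating at a loss of $250 is better by $972.

Profit = -$250 at q = 9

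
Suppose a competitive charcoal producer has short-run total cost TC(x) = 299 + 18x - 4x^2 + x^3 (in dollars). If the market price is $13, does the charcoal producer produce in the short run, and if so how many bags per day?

From TC, MC = TC'(x) = 18 - 8x + 3x^2 and AVC = VC/x = 18 - 4x + x^2.
The AVC parabola has its vertex at x = 4/2 = 2, where AVC = 18 - 4·2 + 2^2 = $14.
Since P = $13 < min AVC = $14, price fails to cover variable cost at any output.
Best response: produce nothing and absorb the $299 fixed cost.

Shut down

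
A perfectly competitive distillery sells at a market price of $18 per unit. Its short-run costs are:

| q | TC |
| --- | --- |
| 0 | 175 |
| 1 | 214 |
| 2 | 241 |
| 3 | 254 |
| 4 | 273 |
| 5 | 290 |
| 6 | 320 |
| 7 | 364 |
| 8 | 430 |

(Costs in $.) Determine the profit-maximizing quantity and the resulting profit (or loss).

q = 0 (shut down); profit = -$175

Compute π = P·q − TC at each output: q=0: -175; q=1: -196; q=2: -205; q=3: -200; q=4: -201; q=5: -200; q=6: -212; q=7: -238; q=8: -286.
Profit is highest at q = 0. Equivalently, the lowest AVC in the table is 115/5 ≈ $23 at q = 5, and P = $18 falls below it — price never covers variable cost, so the firm shuts down and loses only its fixed cost.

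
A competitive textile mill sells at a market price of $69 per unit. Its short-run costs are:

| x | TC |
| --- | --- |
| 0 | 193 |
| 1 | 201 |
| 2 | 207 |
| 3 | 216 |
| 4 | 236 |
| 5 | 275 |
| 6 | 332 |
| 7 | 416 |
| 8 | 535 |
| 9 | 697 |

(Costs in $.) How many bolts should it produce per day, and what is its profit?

x = 6; profit = $82

Profit at each row (π = 69x − TC): x=0: -193; x=1: -132; x=2: -69; x=3: -9; x=4: 40; x=5: 70; x=6: 82; x=7: 67; x=8: 17; x=9: -76.
Profit is maximized at x = 6. AVC there is 139/6 = $23.17 ≤ P, so producing beats shutting down (which would give -$193).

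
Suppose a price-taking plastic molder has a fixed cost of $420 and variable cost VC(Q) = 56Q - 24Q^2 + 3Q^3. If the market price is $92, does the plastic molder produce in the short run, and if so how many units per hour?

Variable cost is VC = 56Q - 24Q^2 + 3Q^3, so AVC = VC/Q = 56 - 24Q + 3Q^2 and MC = dTC/dQ = 56 - 48Q + 9Q^2.
AVC hits its minimum where MC = AVC, at Q = 4, giving min AVC = 56 - 24·4 + 3·4^2 = $8.
Since P = $92 ≥ min AVC = $8, price covers variable cost and the firm should produce.
P = MC gives -36 - 48Q + 9Q^2 = 0, with roots -2/3 and 6. Take the larger (rising MC): Q* = 6.
Check: AVC at Q = 6 is $20 ≤ P, so revenue covers variable cost.
Profit = P·Q − TC = 92·6 − 540 = $12.

Produce at Q = 6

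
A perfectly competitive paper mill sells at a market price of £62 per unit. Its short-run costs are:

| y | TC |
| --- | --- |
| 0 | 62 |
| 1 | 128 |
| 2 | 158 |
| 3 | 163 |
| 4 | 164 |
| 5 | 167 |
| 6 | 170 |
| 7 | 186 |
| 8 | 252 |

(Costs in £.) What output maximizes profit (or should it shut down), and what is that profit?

y = 7; profit = £248

Tabulate TR − TC: y=0: -62; y=1: -66; y=2: -34; y=3: 23; y=4: 84; y=5: 143; y=6: 202; y=7: 248; y=8: 244.
Profit is maximized at y = 7. AVC there is 124/7 = £17.71 ≤ P, so producing beats shutting down (which would give -£62).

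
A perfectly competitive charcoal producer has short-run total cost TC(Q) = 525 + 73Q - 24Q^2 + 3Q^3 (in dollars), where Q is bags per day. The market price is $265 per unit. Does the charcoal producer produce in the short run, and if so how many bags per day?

Variable cost is VC = 73Q - 24Q^2 + 3Q^3, so AVC = VC/Q = 73 - 24Q + 3Q^2 and MC = dTC/dQ = 73 - 48Q + 9Q^2.
The AVC parabola has its vertex at Q = 24/6 = 4, where AVC = 73 - 24·4 + 3·4^2 = $25.
Since P = $265 ≥ min AVC = $25, price covers variable cost and the firm should produce.
Set P = MC: 265 = 73 - 48Q + 9Q^2 → -192 - 48Q + 9Q^2 = 0. The roots are Q = -8/3 and Q = 8; the profit-maximizing output is on the rising part of MC, so Q* = 8.
Check: AVC at Q = 8 is $73 ≤ P, so revenue covers variable cost.
Profit = P·Q − TC = 265·8 − 1109 = $1011.

Produce at Q = 8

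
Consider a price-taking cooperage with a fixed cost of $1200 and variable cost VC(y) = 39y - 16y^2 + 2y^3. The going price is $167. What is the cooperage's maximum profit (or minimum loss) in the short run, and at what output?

AVC = 39 - 16y + 2y^2; min AVC = $7 at y = 4. Since P = $167 ≥ min AVC, the firm produces.
With MC = 39 - 32y + 6y^2, P = MC on the upward-sloping part at y* = 8.
TR = 167·8 = 1336. TC = 1200 + 312 = 1512. Profit = 1336 − 1512 = -$176.
That loss of $176 beats the $1200 the firm would lose by shutting down; producing recovers $1024 of fixed cost.

Profit = -$176 at y = 8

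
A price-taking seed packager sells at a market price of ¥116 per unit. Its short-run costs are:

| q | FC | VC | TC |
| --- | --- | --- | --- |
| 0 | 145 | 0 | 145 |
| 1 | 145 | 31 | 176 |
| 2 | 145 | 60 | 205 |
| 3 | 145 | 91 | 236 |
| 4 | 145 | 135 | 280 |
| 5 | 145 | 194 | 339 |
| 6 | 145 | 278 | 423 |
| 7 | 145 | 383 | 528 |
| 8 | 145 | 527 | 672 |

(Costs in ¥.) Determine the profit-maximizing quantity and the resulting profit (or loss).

Profit at each row (π = 116q − TC): q=0: -145; q=1: -60; q=2: 27; q=3: 112; q=4: 184; q=5: 241; q=6: 273; q=7: 284; q=8: 256.
Profit is maximized at q = 7. AVC there is 383/7 = ¥54.71 ≤ P, so producing beats shutting down (which would give -¥145).

q = 7; profit = ¥284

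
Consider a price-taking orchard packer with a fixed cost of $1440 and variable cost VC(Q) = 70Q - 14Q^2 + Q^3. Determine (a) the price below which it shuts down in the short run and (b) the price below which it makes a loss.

Shutdown price = $21; break-even price = $166

Shutdown price = min AVC. AVC = 70 - 14Q + Q^2, with vertex at Q = 7 and minimum $21.
ATC = 1440/Q + 70 - 14Q + Q^2. Setting dATC/dQ = −1440/Q^2 − 14 + 2Q = 0 gives Q = 12 (since 2·12^3 − 14·12^2 = 1440).
min ATC = 1440/12 + 70 − 14·12 + 12^2 = $166. That is the break-even price.
For $21 ≤ P < $166 the firm produces at a loss; below $21 it shuts down.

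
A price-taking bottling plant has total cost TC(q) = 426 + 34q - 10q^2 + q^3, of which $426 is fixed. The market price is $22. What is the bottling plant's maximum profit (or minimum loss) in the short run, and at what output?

Profit = -$354 at q = 6

AVC = 34 - 10q + q^2; min AVC = $9 at q = 5. Since P = $22 ≥ min AVC, the firm produces.
With MC = 34 - 20q + 3q^2, P = MC on the upward-sloping part at q* = 6.
TR = 22·6 = 132. TC = 426 + 60 = 486. Profit = 132 − 486 = -$354.
Shutting down would mean losing the fixed cost of $426, so operating at a loss of $354 is better by $72.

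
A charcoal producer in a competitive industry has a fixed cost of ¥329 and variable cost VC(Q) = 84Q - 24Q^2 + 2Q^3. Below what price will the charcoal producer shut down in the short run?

The firm shuts down when price falls below the minimum of average variable cost. AVC = VC/Q = 84 - 24Q + 2Q^2.
At the minimum of AVC, MC = AVC. MC = 84 - 48Q + 6Q^2; setting MC = AVC gives 4Q^2 - 24Q = 0, so Q = 6. min AVC = 12.
So the shutdown price is ¥12.

¥12 per unit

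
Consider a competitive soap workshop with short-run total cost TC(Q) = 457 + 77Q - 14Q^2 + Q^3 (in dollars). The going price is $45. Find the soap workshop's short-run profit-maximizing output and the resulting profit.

AVC = 77 - 14Q + Q^2; min AVC = $28 at Q = 7. Since P = $45 ≥ min AVC, the firm produces.
MC = 77 - 28Q + 3Q^2. Setting P = MC and taking the root on the rising branch gives Q* = 8.
TR = 45·8 = 360. TC = 457 + 232 = 689. Profit = 360 − 689 = -$329.
Shutting down would mean losing the fixed cost of $457, so operating at a loss of $329 is better by $128.

Profit = -$329 at Q = 8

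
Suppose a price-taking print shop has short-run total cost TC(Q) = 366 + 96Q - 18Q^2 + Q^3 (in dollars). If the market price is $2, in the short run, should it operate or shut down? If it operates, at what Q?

Variable cost is VC = 96Q - 18Q^2 + Q^3, so AVC = VC/Q = 96 - 18Q + Q^2 and MC = dTC/dQ = 96 - 36Q + 3Q^2.
AVC is minimized where dAVC/dQ = -18 + 2Q = 0, at Q = 9; min AVC = 96 - 18·9 + 9^2 = $15.
P = $2 lies below min AVC = $15; no output level covers variable cost.
Best response: produce nothing and absorb the $366 fixed cost.

Shut down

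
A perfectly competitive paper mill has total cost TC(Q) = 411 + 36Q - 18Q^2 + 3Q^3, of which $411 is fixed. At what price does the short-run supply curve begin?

The firm shuts down when price falls below the minimum of average variable cost. AVC = VC/Q = 36 - 18Q + 3Q^2.
At the minimum of AVC, MC = AVC. MC = 36 - 36Q + 9Q^2; setting MC = AVC gives 6Q^2 - 18Q = 0, so Q = 3. min AVC = 9.
So the shutdown price is $9.

$9 per unit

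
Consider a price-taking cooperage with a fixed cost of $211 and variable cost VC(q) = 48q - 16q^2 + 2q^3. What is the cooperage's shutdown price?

The firm shuts down when price falls below the minimum of average variable cost. AVC = VC/q = 48 - 16q + 2q^2.
At the minimum of AVC, MC = AVC. MC = 48 - 32q + 6q^2; setting MC = AVC gives 4q^2 - 16q = 0, so q = 4. min AVC = 16.
So the shutdown price is $16.

$16 per unit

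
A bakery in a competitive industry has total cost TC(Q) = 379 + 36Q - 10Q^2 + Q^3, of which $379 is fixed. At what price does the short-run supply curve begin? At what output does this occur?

The shutdown price is the minimum of AVC. VC = 36Q - 10Q^2 + Q^3, so AVC = 36 - 10Q + Q^2.
At the minimum of AVC, MC = AVC. MC = 36 - 20Q + 3Q^2; setting MC = AVC gives 2Q^2 - 10Q = 0, so Q = 5. min AVC = 11.
So the shutdown price is $11.

$11 per unit, at Q = 5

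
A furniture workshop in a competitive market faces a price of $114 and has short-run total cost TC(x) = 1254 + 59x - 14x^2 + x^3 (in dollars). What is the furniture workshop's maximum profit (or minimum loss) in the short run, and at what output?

Profit = -$286 at x = 11

AVC = 59 - 14x + x^2; min AVC = $10 at x = 7. Since P = $114 ≥ min AVC, the firm produces.
MC = 59 - 28x + 3x^2. Setting P = MC and taking the root on the rising branch gives x* = 11.
TR = 114·11 = 1254. TC = 1254 + 286 = 1540. Profit = 1254 − 1540 = -$286.
Shutting down would mean losing the fixed cost of $1254, so operating at a loss of $286 is better by $968.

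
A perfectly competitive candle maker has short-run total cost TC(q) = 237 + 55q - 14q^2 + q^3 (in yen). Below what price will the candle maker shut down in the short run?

¥6 per unit

Short-run supply begins at min AVC. From VC = 55q - 14q^2 + q^3, AVC = 55 - 14q + q^2.
At the minimum of AVC, MC = AVC. MC = 55 - 28q + 3q^2; setting MC = AVC gives 2q^2 - 14q = 0, so q = 7. min AVC = 6.
The firm shuts down for any P below ¥6.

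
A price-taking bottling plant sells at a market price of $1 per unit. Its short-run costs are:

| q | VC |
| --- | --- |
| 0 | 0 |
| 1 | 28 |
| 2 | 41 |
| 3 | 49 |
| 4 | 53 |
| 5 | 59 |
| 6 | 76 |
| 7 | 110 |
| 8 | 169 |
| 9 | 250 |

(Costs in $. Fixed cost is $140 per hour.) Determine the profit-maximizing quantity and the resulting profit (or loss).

q = 0 (shut down); profit = -$140

Profit at each row (π = 1q − TC): q=0: -140; q=1: -167; q=2: -179; q=3: -186; q=4: -189; q=5: -194; q=6: -210; q=7: -243; q=8: -301; q=9: -381.
Profit is highest at q = 0. Equivalently, the lowest AVC in the table is 59/5 ≈ $11.80 at q = 5, and P = $1 falls below it — price never covers variable cost, so the firm shuts down and loses only its fixed cost.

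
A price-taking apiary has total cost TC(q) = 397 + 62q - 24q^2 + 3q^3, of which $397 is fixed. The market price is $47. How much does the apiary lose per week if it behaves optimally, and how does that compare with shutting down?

AVC = 62 - 24q + 3q^2; min AVC = $14 at q = 4. Since P = $47 ≥ min AVC, the firm produces.
MC = 62 - 48q + 9q^2. Setting P = MC and taking the root on the rising branch gives q* = 5.
TR = 47·5 = 235. TC = 397 + 85 = 482. Profit = 235 − 482 = -$247.
By producing, the firm covers all variable cost plus $150 of fixed cost; shutting down would lose the full $397.

Profit = -$247 at q = 5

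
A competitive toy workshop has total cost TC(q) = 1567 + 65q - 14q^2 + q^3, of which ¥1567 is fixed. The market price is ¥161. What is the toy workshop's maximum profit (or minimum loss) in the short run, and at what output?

Profit = -¥127 at q = 12

AVC = 65 - 14q + q^2 has its minimum ¥16 at q = 7; price ¥161 clears that bar, so the firm operates.
MC = 65 - 28q + 3q^2. Setting P = MC and taking the root on the rising branch gives q* = 12.
TR = 161·12 = 1932. TC = 1567 + 492 = 2059. Profit = 1932 − 2059 = -¥127.
Shutting down would mean losing the fixed cost of ¥1567, so operating at a loss of ¥127 is better by ¥1440.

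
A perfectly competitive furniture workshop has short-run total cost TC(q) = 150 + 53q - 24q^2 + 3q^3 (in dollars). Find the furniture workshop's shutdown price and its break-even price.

Shutdown price = min AVC. AVC = 53 - 24q + 3q^2, with vertex at q = 4 and minimum $5.
ATC = 150/q + 53 - 24q + 3q^2. Setting dATC/dq = −150/q^2 − 24 + 6q = 0 gives q = 5 (since 6·5^3 − 24·5^2 = 150).
min ATC = 150/5 + 53 − 24·5 + 3·5^2 = $38. That is the break-even price.
Between these two prices the firm operates at a loss; above $38 it earns a profit.

Shutdown price = $5; break-even price = $38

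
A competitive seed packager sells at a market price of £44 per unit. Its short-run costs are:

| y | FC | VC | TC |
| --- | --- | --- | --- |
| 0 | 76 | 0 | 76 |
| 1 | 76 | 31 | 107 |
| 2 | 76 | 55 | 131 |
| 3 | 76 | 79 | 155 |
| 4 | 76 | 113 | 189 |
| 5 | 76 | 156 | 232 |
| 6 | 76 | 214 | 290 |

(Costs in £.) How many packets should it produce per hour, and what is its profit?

y = 5; profit = -£12

Profit at each row (π = 44y − TC): y=0: -76; y=1: -63; y=2: -43; y=3: -23; y=4: -13; y=5: -12; y=6: -26.
Profit is maximized at y = 5. AVC there is 156/5 = £31.20 ≤ P, so producing beats shutting down (which would give -£76).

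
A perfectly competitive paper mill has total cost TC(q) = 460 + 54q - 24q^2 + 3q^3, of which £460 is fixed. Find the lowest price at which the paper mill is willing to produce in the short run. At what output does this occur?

The firm shuts down when price falls below the minimum of average variable cost. AVC = VC/q = 54 - 24q + 3q^2.
dAVC/dq = -24 + 6q = 0 gives q = 4. min AVC = 54 - 24·4 + 3·4^2 = 6.
The firm shuts down for any P below £6.

£6 per unit, at q = 4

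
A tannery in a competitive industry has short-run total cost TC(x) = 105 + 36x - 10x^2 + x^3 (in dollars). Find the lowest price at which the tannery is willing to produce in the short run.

$11 per unit

The firm shuts down when price falls below the minimum of average variable cost. AVC = VC/x = 36 - 10x + x^2.
dAVC/dx = -10 + 2x = 0 gives x = 5. min AVC = 36 - 10·5 + 5^2 = 11.
So the shutdown price is $11.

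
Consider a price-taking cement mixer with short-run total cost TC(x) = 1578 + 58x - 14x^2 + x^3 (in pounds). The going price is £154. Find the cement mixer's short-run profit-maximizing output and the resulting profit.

AVC = 58 - 14x + x^2 has its minimum £9 at x = 7; price £154 clears that bar, so the firm operates.
With MC = 58 - 28x + 3x^2, P = MC on the upward-sloping part at x* = 12.
TR = 154·12 = 1848. TC = 1578 + 408 = 1986. Profit = 1848 − 1986 = -£138.
That loss of £138 beats the £1578 the firm would lose by shutting down; producing recovers £1440 of fixed cost.

Profit = -£138 at x = 12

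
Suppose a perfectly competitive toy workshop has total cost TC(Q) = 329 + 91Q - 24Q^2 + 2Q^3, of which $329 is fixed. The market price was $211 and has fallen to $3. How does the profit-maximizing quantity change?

Output falls from 10 to 0 (the firm shuts down)

AVC = 91 - 24Q + 2Q^2, minimized at Q = 6 where min AVC = $19. MC = 91 - 48Q + 6Q^2.
With P = $211 above the shutdown price, P = MC gives Q = 10.
At P = $3 < min AVC = $19, price no longer covers variable cost at any output, so the firm shuts down: Q = 0.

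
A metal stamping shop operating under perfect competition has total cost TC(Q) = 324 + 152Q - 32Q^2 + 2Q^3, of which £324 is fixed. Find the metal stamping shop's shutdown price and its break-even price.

Shutdown price = min AVC. AVC = 152 - 32Q + 2Q^2, with vertex at Q = 8 and minimum £24.
ATC = 324/Q + 152 - 32Q + 2Q^2. Setting dATC/dQ = −324/Q^2 − 32 + 4Q = 0 gives Q = 9 (since 4·9^3 − 32·9^2 = 324).
min ATC = 324/9 + 152 − 32·9 + 2·9^2 = £62. That is the break-even price.
For £24 ≤ P < £62 the firm produces at a loss; below £24 it shuts down.

Shutdown price = £24; break-even price = £62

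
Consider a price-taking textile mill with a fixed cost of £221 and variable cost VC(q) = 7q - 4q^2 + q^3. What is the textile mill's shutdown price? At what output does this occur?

£3 per unit, at q = 2

The firm shuts down when price falls below the minimum of average variable cost. AVC = VC/q = 7 - 4q + q^2.
At the minimum of AVC, MC = AVC. MC = 7 - 8q + 3q^2; setting MC = AVC gives 2q^2 - 4q = 0, so q = 2. min AVC = 3.
The firm shuts down for any P below £3.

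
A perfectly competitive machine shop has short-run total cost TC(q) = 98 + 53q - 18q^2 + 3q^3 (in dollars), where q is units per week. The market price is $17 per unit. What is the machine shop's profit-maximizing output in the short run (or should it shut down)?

Shut down

Strip out fixed cost: VC = 53q - 18q^2 + 3q^3. Then AVC = 53 - 18q + 3q^2 and MC = 53 - 36q + 9q^2.
AVC is minimized where dAVC/dq = -18 + 6q = 0, at q = 3; min AVC = 53 - 18·3 + 3·3^2 = $26.
With P < min AVC ($17 < $26), every unit sold adds to the loss.
The firm minimizes its loss by shutting down and losing only its fixed cost of $98.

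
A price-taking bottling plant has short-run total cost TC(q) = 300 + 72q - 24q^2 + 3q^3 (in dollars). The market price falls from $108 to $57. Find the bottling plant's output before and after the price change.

MC = 72 - 48q + 9q^2; the shutdown threshold is min AVC = $24 (at q = 4).
At P = $108 ≥ min AVC, set P = MC on the rising branch: q = 6.
At P = $57 ≥ min AVC, set P = MC: q = 5. The firm stays open but cuts output.

Output falls from 6 to 5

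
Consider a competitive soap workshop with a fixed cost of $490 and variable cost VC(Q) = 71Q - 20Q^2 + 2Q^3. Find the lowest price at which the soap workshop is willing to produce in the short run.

The shutdown price is the minimum of AVC. VC = 71Q - 20Q^2 + 2Q^3, so AVC = 71 - 20Q + 2Q^2.
At the minimum of AVC, MC = AVC. MC = 71 - 40Q + 6Q^2; setting MC = AVC gives 4Q^2 - 20Q = 0, so Q = 5. min AVC = 21.
The firm shuts down for any P below $21.

$21 per unit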